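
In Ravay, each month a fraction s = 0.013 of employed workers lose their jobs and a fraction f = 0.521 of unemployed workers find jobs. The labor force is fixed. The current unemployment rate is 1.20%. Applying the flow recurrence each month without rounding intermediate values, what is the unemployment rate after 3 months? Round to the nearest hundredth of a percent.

Unemployment rate after three months ≈ 2.31%.

With a fixed labor force, u_{t+1} = u_t + s·(1−u_t) − f·u_t = u_t·(1−s−f) + s.
Here 1−s−f = 0.466 and s = 0.013.
u_1 = 0.012000 × 0.466 + 0.013 = 0.018592.
u_2 = 0.018592 × 0.466 + 0.013 = 0.021664.
u_3 = 0.021664 × 0.466 + 0.013 = 0.023095.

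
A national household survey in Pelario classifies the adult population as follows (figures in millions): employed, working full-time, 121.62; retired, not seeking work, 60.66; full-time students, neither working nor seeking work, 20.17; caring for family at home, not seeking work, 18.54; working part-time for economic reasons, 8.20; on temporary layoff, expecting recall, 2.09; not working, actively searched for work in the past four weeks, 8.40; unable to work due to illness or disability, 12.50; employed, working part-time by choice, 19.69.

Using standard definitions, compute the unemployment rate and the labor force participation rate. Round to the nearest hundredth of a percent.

Employed = 121.62 + 8.20 + 19.69 = 149.51 million (anyone who worked, including part-time for economic reasons, counts as employed).
Unemployed = 2.09 + 8.40 = 10.49 million (jobless and actively searching, or on temporary layoff).
Labor force = 149.51 + 10.49 = 160.00 million.
Not in labor force = 60.66 + 20.17 + 18.54 + 12.50 = 111.87 million (those not working and not actively searching are outside the labor force).
Civilian working-age population = 160.00 + 111.87 = 271.87 million.
Unemployment rate = 10.49 / 160.00 = 6.56%.
Labor force participation rate = 160.00 / 271.87 = 58.85%.

Unemployment rate ≈ 6.56%; labor force participation rate ≈ 58.85%.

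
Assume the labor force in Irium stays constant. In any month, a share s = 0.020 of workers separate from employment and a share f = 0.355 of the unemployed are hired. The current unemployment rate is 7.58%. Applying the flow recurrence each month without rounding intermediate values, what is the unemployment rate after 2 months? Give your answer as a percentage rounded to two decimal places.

Unemployment rate after two months ≈ 6.21%.

With a fixed labor force, u_{t+1} = u_t + s·(1−u_t) − f·u_t = u_t·(1−s−f) + s.
Here 1−s−f = 0.625 and s = 0.020.
u_1 = 0.075800 × 0.625 + 0.020 = 0.067375.
u_2 = 0.067375 × 0.625 + 0.020 = 0.062109.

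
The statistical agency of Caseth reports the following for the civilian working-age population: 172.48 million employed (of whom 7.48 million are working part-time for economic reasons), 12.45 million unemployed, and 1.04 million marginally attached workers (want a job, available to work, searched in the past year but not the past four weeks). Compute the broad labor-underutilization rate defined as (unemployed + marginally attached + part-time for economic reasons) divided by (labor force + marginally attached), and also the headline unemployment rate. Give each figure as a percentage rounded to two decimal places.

Labor force = 172.48 + 12.45 = 184.93 million.
Numerator = 12.45 + 1.04 + 7.48 = 20.97 million.
Denominator = 184.93 + 1.04 = 185.97 million.
Broad rate = 20.97 / 185.97 = 11.28%.
Headline unemployment rate = 12.45 / 184.93 = 6.73%.

Broad underutilization rate ≈ 11.28%; headline unemployment rate ≈ 6.73%.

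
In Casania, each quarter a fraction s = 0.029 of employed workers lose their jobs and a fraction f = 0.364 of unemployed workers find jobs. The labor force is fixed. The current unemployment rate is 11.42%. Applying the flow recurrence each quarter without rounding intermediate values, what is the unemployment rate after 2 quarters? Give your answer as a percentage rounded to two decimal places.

With a fixed labor force, u_{t+1} = u_t + s·(1−u_t) − f·u_t = u_t·(1−s−f) + s.
Here 1−s−f = 0.607 and s = 0.029.
u_1 = 0.114200 × 0.607 + 0.029 = 0.098319.
u_2 = 0.098319 × 0.607 + 0.029 = 0.088680.

Unemployment rate after two quarters ≈ 8.87%.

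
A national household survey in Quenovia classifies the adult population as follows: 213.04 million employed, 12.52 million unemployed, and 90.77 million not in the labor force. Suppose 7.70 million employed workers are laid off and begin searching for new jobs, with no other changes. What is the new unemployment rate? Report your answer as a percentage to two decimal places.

Initially, labor force = 213.04 + 12.52 = 225.56 million, so u = 12.52/225.56 = 5.55%.
After the change, employed falls and unemployed rises by 7.70; labor force unchanged → E = 205.34, U = 20.22, labor force = 225.56 million.
New unemployment rate = 20.22 / 225.56 = 8.96%.

New unemployment rate ≈ 8.96%.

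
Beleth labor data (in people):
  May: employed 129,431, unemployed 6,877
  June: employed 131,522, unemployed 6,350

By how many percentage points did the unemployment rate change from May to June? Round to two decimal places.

The unemployment rate changed by −0.44 percentage points.

May: labor force = 129,431 + 6,877 = 136,308; u = 6,877/136,308 = 5.05%.
June: labor force = 131,522 + 6,350 = 137,872; u = 6,350/137,872 = 4.61%.
Change = 4.61% − 5.05% = −0.44 pp.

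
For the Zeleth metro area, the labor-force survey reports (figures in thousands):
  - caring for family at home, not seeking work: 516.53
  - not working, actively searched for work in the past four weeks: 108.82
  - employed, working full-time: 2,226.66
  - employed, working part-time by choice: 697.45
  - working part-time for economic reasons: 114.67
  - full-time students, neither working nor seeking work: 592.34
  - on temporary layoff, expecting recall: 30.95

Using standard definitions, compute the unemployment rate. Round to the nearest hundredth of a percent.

Employed = 2,226.66 + 697.45 + 114.67 = 3,038.78 thousand (anyone who worked, including part-time for economic reasons, counts as employed).
Unemployed = 108.82 + 30.95 = 139.77 thousand (jobless and actively searching, or on temporary layoff).
Labor force = 3,038.78 + 139.77 = 3,178.55 thousand.
Unemployment rate = 139.77 / 3,178.55 = 4.40%.

Unemployment rate ≈ 4.40%.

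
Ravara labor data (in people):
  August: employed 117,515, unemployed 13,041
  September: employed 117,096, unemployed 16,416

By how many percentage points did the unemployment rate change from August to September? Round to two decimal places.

August: labor force = 117,515 + 13,041 = 130,556; u = 13,041/130,556 = 9.99%.
September: labor force = 117,096 + 16,416 = 133,512; u = 16,416/133,512 = 12.30%.
Change = 12.30% − 9.99% = +2.31 pp.

The unemployment rate changed by +2.31 percentage points.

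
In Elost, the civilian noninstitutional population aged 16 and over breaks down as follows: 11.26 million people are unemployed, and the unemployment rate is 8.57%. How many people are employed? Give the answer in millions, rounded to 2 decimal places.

Labor force = U / u = 11.26 / 0.0857 ≈ 131.39 million.
Employed = labor force − unemployed = 131.39 − 11.26 = 120.13 million.

About 120.13 million are employed.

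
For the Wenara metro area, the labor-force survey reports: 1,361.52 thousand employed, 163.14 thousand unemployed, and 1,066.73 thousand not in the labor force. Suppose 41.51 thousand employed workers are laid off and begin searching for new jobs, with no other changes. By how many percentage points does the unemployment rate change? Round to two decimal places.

The unemployment rate changes by +2.72 percentage points.

Initially, labor force = 1,361.52 + 163.14 = 1,524.66 thousand, so u = 163.14/1,524.66 = 10.70%.
After the change, employed falls and unemployed rises by 41.51; labor force unchanged → E = 1,320.01, U = 204.65, labor force = 1,524.66 thousand.
New unemployment rate = 204.65 / 1,524.66 = 13.42%.
Change = 13.42% − 10.70% = +2.72 percentage points.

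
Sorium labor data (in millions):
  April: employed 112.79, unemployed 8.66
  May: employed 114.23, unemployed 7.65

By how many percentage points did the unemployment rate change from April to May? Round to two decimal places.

April: labor force = 112.79 + 8.66 = 121.45; u = 8.66/121.45 = 7.13%.
May: labor force = 114.23 + 7.65 = 121.88; u = 7.65/121.88 = 6.28%.
Change = 6.28% − 7.13% = −0.85 pp.

The unemployment rate changed by −0.85 percentage points.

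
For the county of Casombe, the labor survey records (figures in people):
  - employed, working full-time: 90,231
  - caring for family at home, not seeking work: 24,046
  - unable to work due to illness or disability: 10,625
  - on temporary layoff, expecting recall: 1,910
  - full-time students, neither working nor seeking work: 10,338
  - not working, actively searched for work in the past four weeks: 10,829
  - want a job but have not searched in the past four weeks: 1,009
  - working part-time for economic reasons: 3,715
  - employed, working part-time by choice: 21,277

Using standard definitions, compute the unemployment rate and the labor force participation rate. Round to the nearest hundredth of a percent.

Unemployment rate ≈ 9.96%; labor force participation rate ≈ 73.55%.

Employed = 90,231 + 3,715 + 21,277 = 115,223 (anyone who worked, including part-time for economic reasons, counts as employed).
Unemployed = 1,910 + 10,829 = 12,739 (jobless and actively searching, or on temporary layoff).
Labor force = 115,223 + 12,739 = 127,962.
Not in labor force = 24,046 + 10,625 + 10,338 + 1,009 = 46,018 (those not working and not actively searching are outside the labor force — including those who want a job but have given up searching).
Civilian working-age population = 127,962 + 46,018 = 173,980.
Unemployment rate = 12,739 / 127,962 = 9.96%.
Labor force participation rate = 127,962 / 173,980 = 73.55%.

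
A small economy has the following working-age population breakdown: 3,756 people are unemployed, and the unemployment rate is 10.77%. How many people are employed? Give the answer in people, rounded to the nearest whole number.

Labor force = U / u = 3,756 / 0.1077 ≈ 34,875.
Employed = labor force − unemployed = 34,875 − 3,756 = 31,119.

About 31,119 are employed.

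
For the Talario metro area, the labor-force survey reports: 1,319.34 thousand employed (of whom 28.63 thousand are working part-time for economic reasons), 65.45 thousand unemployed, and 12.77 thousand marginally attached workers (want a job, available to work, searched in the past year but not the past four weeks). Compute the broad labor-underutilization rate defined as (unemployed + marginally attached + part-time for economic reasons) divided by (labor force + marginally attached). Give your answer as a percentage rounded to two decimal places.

Broad underutilization rate ≈ 7.65%.

Labor force = 1,319.34 + 65.45 = 1,384.79 thousand.
Numerator = 65.45 + 12.77 + 28.63 = 106.85 thousand.
Denominator = 1,384.79 + 12.77 = 1,397.56 thousand.
Broad rate = 106.85 / 1,397.56 = 7.65%.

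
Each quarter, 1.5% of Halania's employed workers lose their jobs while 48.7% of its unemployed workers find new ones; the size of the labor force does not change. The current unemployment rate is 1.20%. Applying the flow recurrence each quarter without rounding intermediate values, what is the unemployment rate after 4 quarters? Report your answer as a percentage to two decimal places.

Unemployment rate after four quarters ≈ 2.88%.

With a fixed labor force, u_{t+1} = u_t + s·(1−u_t) − f·u_t = u_t·(1−s−f) + s.
Here 1−s−f = 0.498 and s = 0.015.
u_1 = 0.012000 × 0.498 + 0.015 = 0.020976.
u_2 = 0.020976 × 0.498 + 0.015 = 0.025446.
u_3 = 0.025446 × 0.498 + 0.015 = 0.027672.
u_4 = 0.027672 × 0.498 + 0.015 = 0.028781.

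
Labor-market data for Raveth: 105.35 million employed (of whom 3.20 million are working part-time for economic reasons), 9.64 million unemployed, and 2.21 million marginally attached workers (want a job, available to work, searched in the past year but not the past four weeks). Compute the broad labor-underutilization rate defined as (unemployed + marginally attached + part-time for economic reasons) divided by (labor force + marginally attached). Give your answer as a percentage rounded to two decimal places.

Broad underutilization rate ≈ 12.84%.

Labor force = 105.35 + 9.64 = 114.99 million.
Numerator = 9.64 + 2.21 + 3.20 = 15.05 million.
Denominator = 114.99 + 2.21 = 117.20 million.
Broad rate = 15.05 / 117.20 = 12.84%.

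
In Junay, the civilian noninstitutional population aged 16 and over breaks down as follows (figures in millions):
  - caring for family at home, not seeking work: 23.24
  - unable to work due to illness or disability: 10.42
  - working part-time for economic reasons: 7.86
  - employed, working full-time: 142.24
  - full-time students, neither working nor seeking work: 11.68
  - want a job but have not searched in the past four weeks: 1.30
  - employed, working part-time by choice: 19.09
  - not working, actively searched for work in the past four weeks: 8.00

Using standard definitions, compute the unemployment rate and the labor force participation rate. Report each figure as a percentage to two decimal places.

Employed = 7.86 + 142.24 + 19.09 = 169.19 million (anyone who worked, including part-time for economic reasons, counts as employed).
Unemployed = 8.00 million.
Labor force = 169.19 + 8.00 = 177.19 million.
Not in labor force = 23.24 + 10.42 + 11.68 + 1.30 = 46.64 million (those not working and not actively searching are outside the labor force — including those who want a job but have given up searching).
Civilian working-age population = 177.19 + 46.64 = 223.83 million.
Unemployment rate = 8.00 / 177.19 = 4.51%.
Labor force participation rate = 177.19 / 223.83 = 79.16%.

Unemployment rate ≈ 4.51%; labor force participation rate ≈ 79.16%.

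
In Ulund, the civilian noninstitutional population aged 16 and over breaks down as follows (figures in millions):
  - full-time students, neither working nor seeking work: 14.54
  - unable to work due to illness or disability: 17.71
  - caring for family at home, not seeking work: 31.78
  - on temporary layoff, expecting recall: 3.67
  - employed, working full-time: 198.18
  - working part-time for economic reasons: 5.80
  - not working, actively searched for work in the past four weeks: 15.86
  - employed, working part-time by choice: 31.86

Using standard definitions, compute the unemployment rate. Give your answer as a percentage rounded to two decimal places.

Unemployment rate ≈ 7.65%.

Employed = 198.18 + 5.80 + 31.86 = 235.84 million (anyone who worked, including part-time for economic reasons, counts as employed).
Unemployed = 3.67 + 15.86 = 19.53 million (jobless and actively searching, or on temporary layoff).
Labor force = 235.84 + 19.53 = 255.37 million.
Unemployment rate = 19.53 / 255.37 = 7.65%.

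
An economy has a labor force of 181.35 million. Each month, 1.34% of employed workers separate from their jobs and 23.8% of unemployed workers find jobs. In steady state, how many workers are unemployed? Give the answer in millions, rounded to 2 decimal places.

About 9.67 million are unemployed in steady state.

Steady-state unemployment rate u* = s/(s+f) = 1.34/(1.34+23.8) = 0.053302.
Unemployed = u* × labor force = 0.053302 × 181.35 ≈ 9.67 million.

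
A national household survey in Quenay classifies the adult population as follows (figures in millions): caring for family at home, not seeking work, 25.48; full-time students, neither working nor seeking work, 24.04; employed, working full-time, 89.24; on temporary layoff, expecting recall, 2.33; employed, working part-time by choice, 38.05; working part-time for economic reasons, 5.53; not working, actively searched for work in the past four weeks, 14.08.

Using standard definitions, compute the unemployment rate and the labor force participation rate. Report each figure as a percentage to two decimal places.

Unemployment rate ≈ 11.00%; labor force participation rate ≈ 75.08%.

Employed = 89.24 + 38.05 + 5.53 = 132.82 million (anyone who worked, including part-time for economic reasons, counts as employed).
Unemployed = 2.33 + 14.08 = 16.41 million (jobless and actively searching, or on temporary layoff).
Labor force = 132.82 + 16.41 = 149.23 million.
Not in labor force = 25.48 + 24.04 = 49.52 million (those not working and not actively searching are outside the labor force).
Civilian working-age population = 149.23 + 49.52 = 198.75 million.
Unemployment rate = 16.41 / 149.23 = 11.00%.
Labor force participation rate = 149.23 / 198.75 = 75.08%.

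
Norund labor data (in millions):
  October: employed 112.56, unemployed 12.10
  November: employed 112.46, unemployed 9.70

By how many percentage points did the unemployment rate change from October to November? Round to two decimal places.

October: labor force = 112.56 + 12.10 = 124.66; u = 12.10/124.66 = 9.71%.
November: labor force = 112.46 + 9.70 = 122.16; u = 9.70/122.16 = 7.94%.
Change = 7.94% − 9.71% = −1.77 pp.

The unemployment rate changed by −1.77 percentage points.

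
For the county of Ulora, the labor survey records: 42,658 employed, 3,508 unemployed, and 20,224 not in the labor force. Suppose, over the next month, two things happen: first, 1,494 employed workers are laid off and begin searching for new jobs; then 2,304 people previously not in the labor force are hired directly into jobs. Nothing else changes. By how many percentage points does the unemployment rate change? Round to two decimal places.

Initially, labor force = 42,658 + 3,508 = 46,166, so u = 3,508/46,166 = 7.60%.
After the first change, employed falls and unemployed rises by 1,494; labor force unchanged → E = 41,164, U = 5,002, labor force = 46,166.
After the second change, employed and labor force both rise by 2,304; unemployed unchanged → E = 43,468, U = 5,002, labor force = 48,470.
New unemployment rate = 5,002 / 48,470 = 10.32%.
Change = 10.32% − 7.60% = +2.72 percentage points.

The unemployment rate changes by +2.72 percentage points.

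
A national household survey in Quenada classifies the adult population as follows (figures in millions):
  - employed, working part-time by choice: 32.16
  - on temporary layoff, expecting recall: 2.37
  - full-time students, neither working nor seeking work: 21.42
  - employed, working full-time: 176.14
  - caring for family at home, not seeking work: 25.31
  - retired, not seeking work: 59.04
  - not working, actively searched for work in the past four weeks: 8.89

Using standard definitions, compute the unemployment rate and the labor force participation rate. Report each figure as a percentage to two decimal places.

Unemployment rate ≈ 5.13%; labor force participation rate ≈ 67.49%.

Employed = 32.16 + 176.14 = 208.30 million.
Unemployed = 2.37 + 8.89 = 11.26 million (jobless and actively searching, or on temporary layoff).
Labor force = 208.30 + 11.26 = 219.56 million.
Not in labor force = 21.42 + 25.31 + 59.04 = 105.77 million (those not working and not actively searching are outside the labor force).
Civilian working-age population = 219.56 + 105.77 = 325.33 million.
Unemployment rate = 11.26 / 219.56 = 5.13%.
Labor force participation rate = 219.56 / 325.33 = 67.49%.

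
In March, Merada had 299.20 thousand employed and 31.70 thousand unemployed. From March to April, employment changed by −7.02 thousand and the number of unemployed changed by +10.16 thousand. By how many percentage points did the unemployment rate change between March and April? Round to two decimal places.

The unemployment rate changed by +2.95 percentage points.

March: labor force = 299.20 + 31.70 = 330.90; u = 31.70/330.90 = 9.58%.
April: labor force = 292.18 + 41.86 = 334.04; u = 41.86/334.04 = 12.53%.
Change = 12.53% − 9.58% = +2.95 pp.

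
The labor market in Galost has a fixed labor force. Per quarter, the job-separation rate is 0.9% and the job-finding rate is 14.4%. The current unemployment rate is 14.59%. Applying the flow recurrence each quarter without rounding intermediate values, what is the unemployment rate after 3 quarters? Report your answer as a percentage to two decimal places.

Unemployment rate after three quarters ≈ 11.17%.

With a fixed labor force, u_{t+1} = u_t + s·(1−u_t) − f·u_t = u_t·(1−s−f) + s.
Here 1−s−f = 0.847 and s = 0.009.
u_1 = 0.145900 × 0.847 + 0.009 = 0.132577.
u_2 = 0.132577 × 0.847 + 0.009 = 0.121293.
u_3 = 0.121293 × 0.847 + 0.009 = 0.111735.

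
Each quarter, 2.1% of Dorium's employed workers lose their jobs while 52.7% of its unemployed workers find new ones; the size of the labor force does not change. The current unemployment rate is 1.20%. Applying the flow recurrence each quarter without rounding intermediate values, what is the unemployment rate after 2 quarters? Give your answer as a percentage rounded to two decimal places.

With a fixed labor force, u_{t+1} = u_t + s·(1−u_t) − f·u_t = u_t·(1−s−f) + s.
Here 1−s−f = 0.452 and s = 0.021.
u_1 = 0.012000 × 0.452 + 0.021 = 0.026424.
u_2 = 0.026424 × 0.452 + 0.021 = 0.032944.

Unemployment rate after two quarters ≈ 3.29%.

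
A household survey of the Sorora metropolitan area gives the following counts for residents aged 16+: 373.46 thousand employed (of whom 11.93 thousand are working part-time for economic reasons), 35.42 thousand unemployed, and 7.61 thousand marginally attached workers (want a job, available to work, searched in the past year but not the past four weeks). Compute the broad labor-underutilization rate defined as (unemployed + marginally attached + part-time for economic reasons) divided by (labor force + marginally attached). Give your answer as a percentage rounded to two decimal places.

Broad underutilization rate ≈ 13.20%.

Labor force = 373.46 + 35.42 = 408.88 thousand.
Numerator = 35.42 + 7.61 + 11.93 = 54.96 thousand.
Denominator = 408.88 + 7.61 = 416.49 thousand.
Broad rate = 54.96 / 416.49 = 13.20%.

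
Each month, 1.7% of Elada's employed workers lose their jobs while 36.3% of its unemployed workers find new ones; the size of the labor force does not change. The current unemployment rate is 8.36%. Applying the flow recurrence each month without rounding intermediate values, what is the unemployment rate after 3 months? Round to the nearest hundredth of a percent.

With a fixed labor force, u_{t+1} = u_t + s·(1−u_t) − f·u_t = u_t·(1−s−f) + s.
Here 1−s−f = 0.620 and s = 0.017.
u_1 = 0.083600 × 0.620 + 0.017 = 0.068832.
u_2 = 0.068832 × 0.620 + 0.017 = 0.059676.
u_3 = 0.059676 × 0.620 + 0.017 = 0.053999.

Unemployment rate after three months ≈ 5.40%.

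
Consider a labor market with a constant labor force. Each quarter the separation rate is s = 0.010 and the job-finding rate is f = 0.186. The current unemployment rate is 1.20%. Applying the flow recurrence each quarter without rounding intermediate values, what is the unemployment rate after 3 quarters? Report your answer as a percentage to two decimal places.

Unemployment rate after three quarters ≈ 3.07%.

With a fixed labor force, u_{t+1} = u_t + s·(1−u_t) − f·u_t = u_t·(1−s−f) + s.
Here 1−s−f = 0.804 and s = 0.010.
u_1 = 0.012000 × 0.804 + 0.010 = 0.019648.
u_2 = 0.019648 × 0.804 + 0.010 = 0.025797.
u_3 = 0.025797 × 0.804 + 0.010 = 0.030741.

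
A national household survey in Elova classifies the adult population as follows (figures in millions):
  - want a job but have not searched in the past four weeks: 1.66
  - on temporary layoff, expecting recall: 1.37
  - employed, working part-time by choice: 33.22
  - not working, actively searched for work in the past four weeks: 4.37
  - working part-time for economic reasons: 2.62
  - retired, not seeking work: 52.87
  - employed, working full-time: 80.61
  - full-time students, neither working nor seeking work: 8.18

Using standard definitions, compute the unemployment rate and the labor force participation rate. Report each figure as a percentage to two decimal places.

Unemployment rate ≈ 4.70%; labor force participation rate ≈ 66.08%.

Employed = 33.22 + 2.62 + 80.61 = 116.45 million (anyone who worked, including part-time for economic reasons, counts as employed).
Unemployed = 1.37 + 4.37 = 5.74 million (jobless and actively searching, or on temporary layoff).
Labor force = 116.45 + 5.74 = 122.19 million.
Not in labor force = 1.66 + 52.87 + 8.18 = 62.71 million (those not working and not actively searching are outside the labor force — including those who want a job but have given up searching).
Civilian working-age population = 122.19 + 62.71 = 184.90 million.
Unemployment rate = 5.74 / 122.19 = 4.70%.
Labor force participation rate = 122.19 / 184.90 = 66.08%.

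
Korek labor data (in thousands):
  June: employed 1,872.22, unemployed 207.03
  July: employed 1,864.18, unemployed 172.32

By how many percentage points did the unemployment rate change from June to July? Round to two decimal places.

The unemployment rate changed by −1.50 percentage points.

June: labor force = 1,872.22 + 207.03 = 2,079.25; u = 207.03/2,079.25 = 9.96%.
July: labor force = 1,864.18 + 172.32 = 2,036.50; u = 172.32/2,036.50 = 8.46%.
Change = 8.46% − 9.96% = −1.50 pp.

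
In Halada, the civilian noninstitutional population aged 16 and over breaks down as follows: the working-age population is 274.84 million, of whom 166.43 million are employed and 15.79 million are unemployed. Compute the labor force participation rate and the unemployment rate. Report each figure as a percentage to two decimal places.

Labor force = employed + unemployed = 166.43 + 15.79 = 182.22 million.
Unemployment rate = 15.79 / 182.22 = 8.67%.
Labor force participation rate = 182.22 / 274.84 = 66.30%.

Labor force participation rate ≈ 66.30%; unemployment rate ≈ 8.67%.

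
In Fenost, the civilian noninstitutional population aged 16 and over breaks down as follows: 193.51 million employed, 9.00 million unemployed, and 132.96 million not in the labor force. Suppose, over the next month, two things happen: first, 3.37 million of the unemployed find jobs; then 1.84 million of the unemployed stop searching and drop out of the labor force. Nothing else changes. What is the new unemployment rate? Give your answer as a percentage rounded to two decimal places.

New unemployment rate ≈ 1.89%.

Initially, labor force = 193.51 + 9.00 = 202.51 million, so u = 9.00/202.51 = 4.44%.
After the first change, unemployed falls and employed rises by 3.37; labor force unchanged → E = 196.88, U = 5.63, labor force = 202.51 million.
After the second change, unemployed and labor force both fall by 1.84 → E = 196.88, U = 3.79, labor force = 200.67 million.
New unemployment rate = 3.79 / 200.67 = 1.89%.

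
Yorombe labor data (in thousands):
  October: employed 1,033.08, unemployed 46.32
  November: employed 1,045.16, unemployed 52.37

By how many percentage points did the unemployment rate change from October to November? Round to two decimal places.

The unemployment rate changed by +0.48 percentage points.

October: labor force = 1,033.08 + 46.32 = 1,079.40; u = 46.32/1,079.40 = 4.29%.
November: labor force = 1,045.16 + 52.37 = 1,097.53; u = 52.37/1,097.53 = 4.77%.
Change = 4.77% − 4.29% = +0.48 pp.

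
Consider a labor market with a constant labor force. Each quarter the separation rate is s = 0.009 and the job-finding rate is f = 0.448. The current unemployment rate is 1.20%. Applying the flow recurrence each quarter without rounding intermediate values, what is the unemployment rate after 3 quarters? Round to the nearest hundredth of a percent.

With a fixed labor force, u_{t+1} = u_t + s·(1−u_t) − f·u_t = u_t·(1−s−f) + s.
Here 1−s−f = 0.543 and s = 0.009.
u_1 = 0.012000 × 0.543 + 0.009 = 0.015516.
u_2 = 0.015516 × 0.543 + 0.009 = 0.017425.
u_3 = 0.017425 × 0.543 + 0.009 = 0.018462.

Unemployment rate after three quarters ≈ 1.85%.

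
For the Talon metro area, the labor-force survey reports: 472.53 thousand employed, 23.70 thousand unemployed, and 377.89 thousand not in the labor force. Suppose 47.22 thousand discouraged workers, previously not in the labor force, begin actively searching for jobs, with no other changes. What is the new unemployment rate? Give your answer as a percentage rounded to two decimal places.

New unemployment rate ≈ 13.05%.

Initially, labor force = 472.53 + 23.70 = 496.23 thousand, so u = 23.70/496.23 = 4.78%.
After the change, unemployed and labor force both rise by 47.22 → E = 472.53, U = 70.92, labor force = 543.45 thousand.
New unemployment rate = 70.92 / 543.45 = 13.05%.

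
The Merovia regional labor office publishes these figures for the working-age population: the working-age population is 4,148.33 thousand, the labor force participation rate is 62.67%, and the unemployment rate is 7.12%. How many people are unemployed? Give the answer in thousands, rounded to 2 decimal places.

About 185.10 thousand are unemployed.

Labor force = 0.6267 × 4,148.33 = 2,599.76 thousand.
Unemployed = 0.0712 × 2,599.76 ≈ 185.10 thousand.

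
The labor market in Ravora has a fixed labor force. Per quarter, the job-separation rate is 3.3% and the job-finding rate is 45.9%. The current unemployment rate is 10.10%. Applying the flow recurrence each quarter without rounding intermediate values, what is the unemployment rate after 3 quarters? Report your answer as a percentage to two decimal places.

With a fixed labor force, u_{t+1} = u_t + s·(1−u_t) − f·u_t = u_t·(1−s−f) + s.
Here 1−s−f = 0.508 and s = 0.033.
u_1 = 0.101000 × 0.508 + 0.033 = 0.084308.
u_2 = 0.084308 × 0.508 + 0.033 = 0.075828.
u_3 = 0.075828 × 0.508 + 0.033 = 0.071521.

Unemployment rate after three quarters ≈ 7.15%.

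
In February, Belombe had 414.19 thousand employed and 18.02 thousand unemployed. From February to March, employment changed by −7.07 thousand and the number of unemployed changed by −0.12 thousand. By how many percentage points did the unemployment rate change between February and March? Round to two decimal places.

The unemployment rate changed by +0.04 percentage points.

February: labor force = 414.19 + 18.02 = 432.21; u = 18.02/432.21 = 4.17%.
March: labor force = 407.12 + 17.90 = 425.02; u = 17.90/425.02 = 4.21%.
Change = 4.21% − 4.17% = +0.04 pp.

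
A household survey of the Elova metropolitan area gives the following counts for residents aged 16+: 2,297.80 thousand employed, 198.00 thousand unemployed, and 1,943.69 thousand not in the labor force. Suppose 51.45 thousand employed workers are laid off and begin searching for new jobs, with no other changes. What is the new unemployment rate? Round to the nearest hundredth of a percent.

New unemployment rate ≈ 9.99%.

Initially, labor force = 2,297.80 + 198.00 = 2,495.80 thousand, so u = 198.00/2,495.80 = 7.93%.
After the change, employed falls and unemployed rises by 51.45; labor force unchanged → E = 2,246.35, U = 249.45, labor force = 2,495.80 thousand.
New unemployment rate = 249.45 / 2,495.80 = 9.99%.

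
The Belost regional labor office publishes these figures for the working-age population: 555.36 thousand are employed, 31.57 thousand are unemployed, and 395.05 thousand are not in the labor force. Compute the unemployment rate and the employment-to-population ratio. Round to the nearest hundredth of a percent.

Labor force = employed + unemployed = 555.36 + 31.57 = 586.93 thousand.
Working-age population = 586.93 + 395.05 = 981.98 thousand.
Unemployment rate = 31.57 / 586.93 = 5.38%.
Employment-population ratio = 555.36 / 981.98 = 56.56%.

Unemployment rate ≈ 5.38%; employment-population ratio ≈ 56.56%.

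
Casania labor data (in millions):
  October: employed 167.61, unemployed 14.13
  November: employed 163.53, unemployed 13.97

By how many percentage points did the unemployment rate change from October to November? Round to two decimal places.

The unemployment rate changed by +0.10 percentage points.

October: labor force = 167.61 + 14.13 = 181.74; u = 14.13/181.74 = 7.77%.
November: labor force = 163.53 + 13.97 = 177.50; u = 13.97/177.50 = 7.87%.
Change = 7.87% − 7.77% = +0.10 pp.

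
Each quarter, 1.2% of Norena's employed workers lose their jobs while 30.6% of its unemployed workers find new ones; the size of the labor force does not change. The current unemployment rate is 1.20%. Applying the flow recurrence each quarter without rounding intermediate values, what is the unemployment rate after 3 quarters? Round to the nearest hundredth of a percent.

With a fixed labor force, u_{t+1} = u_t + s·(1−u_t) − f·u_t = u_t·(1−s−f) + s.
Here 1−s−f = 0.682 and s = 0.012.
u_1 = 0.012000 × 0.682 + 0.012 = 0.020184.
u_2 = 0.020184 × 0.682 + 0.012 = 0.025765.
u_3 = 0.025765 × 0.682 + 0.012 = 0.029572.

Unemployment rate after three quarters ≈ 2.96%.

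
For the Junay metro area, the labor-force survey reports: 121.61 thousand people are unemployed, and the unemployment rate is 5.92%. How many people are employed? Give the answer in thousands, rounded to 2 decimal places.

About 1,932.61 thousand are employed.

Labor force = U / u = 121.61 / 0.0592 ≈ 2,054.22 thousand.
Employed = labor force − unemployed = 2,054.22 − 121.61 = 1,932.61 thousand.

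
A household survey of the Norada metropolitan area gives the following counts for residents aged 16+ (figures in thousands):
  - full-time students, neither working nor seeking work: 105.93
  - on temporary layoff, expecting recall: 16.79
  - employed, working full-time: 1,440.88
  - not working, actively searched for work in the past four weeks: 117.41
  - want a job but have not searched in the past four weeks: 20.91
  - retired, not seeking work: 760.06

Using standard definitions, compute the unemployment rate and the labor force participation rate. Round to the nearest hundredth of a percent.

Unemployment rate ≈ 8.52%; labor force participation rate ≈ 63.98%.

Employed = 1,440.88 thousand.
Unemployed = 16.79 + 117.41 = 134.20 thousand (jobless and actively searching, or on temporary layoff).
Labor force = 1,440.88 + 134.20 = 1,575.08 thousand.
Not in labor force = 105.93 + 20.91 + 760.06 = 886.90 thousand (those not working and not actively searching are outside the labor force — including those who want a job but have given up searching).
Civilian working-age population = 1,575.08 + 886.90 = 2,461.98 thousand.
Unemployment rate = 134.20 / 1,575.08 = 8.52%.
Labor force participation rate = 1,575.08 / 2,461.98 = 63.98%.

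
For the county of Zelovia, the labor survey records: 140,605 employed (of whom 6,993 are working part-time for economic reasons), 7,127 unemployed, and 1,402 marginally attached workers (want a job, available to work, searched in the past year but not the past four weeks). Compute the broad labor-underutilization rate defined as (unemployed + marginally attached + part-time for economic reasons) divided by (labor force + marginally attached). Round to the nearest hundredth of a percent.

Labor force = 140,605 + 7,127 = 147,732.
Numerator = 7,127 + 1,402 + 6,993 = 15,522.
Denominator = 147,732 + 1,402 = 149,134.
Broad rate = 15,522 / 149,134 = 10.41%.

Broad underutilization rate ≈ 10.41%.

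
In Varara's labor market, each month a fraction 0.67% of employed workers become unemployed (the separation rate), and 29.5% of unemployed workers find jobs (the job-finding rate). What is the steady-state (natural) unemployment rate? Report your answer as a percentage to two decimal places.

At steady state the flows balance: s·E = f·U, so U/(E+U) = s/(s+f).
u* = 0.67 / (0.67 + 29.5) = 0.67 / 30.17 = 2.22%.

Steady-state unemployment rate ≈ 2.22%.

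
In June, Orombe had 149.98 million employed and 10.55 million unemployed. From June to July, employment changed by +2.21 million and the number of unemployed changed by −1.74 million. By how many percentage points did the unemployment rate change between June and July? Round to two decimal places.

The unemployment rate changed by −1.10 percentage points.

June: labor force = 149.98 + 10.55 = 160.53; u = 10.55/160.53 = 6.57%.
July: labor force = 152.19 + 8.81 = 161.00; u = 8.81/161.00 = 5.47%.
Change = 5.47% − 6.57% = −1.10 pp.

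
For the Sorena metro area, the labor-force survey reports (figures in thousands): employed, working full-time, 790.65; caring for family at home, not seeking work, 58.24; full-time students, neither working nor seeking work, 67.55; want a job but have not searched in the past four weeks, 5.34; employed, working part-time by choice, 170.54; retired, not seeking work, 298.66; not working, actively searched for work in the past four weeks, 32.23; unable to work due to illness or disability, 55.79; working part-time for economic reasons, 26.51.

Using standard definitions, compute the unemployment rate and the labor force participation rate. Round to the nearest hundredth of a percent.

Employed = 790.65 + 170.54 + 26.51 = 987.70 thousand (anyone who worked, including part-time for economic reasons, counts as employed).
Unemployed = 32.23 thousand.
Labor force = 987.70 + 32.23 = 1,019.93 thousand.
Not in labor force = 58.24 + 67.55 + 5.34 + 298.66 + 55.79 = 485.58 thousand (those not working and not actively searching are outside the labor force — including those who want a job but have given up searching).
Civilian working-age population = 1,019.93 + 485.58 = 1,505.51 thousand.
Unemployment rate = 32.23 / 1,019.93 = 3.16%.
Labor force participation rate = 1,019.93 / 1,505.51 = 67.75%.

Unemployment rate ≈ 3.16%; labor force participation rate ≈ 67.75%.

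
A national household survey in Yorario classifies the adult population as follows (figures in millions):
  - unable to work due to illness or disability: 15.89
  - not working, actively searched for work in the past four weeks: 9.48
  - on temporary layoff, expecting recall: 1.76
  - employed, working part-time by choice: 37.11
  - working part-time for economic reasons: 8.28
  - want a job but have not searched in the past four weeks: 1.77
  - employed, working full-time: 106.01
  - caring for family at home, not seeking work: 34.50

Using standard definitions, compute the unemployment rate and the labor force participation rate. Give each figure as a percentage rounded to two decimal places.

Unemployment rate ≈ 6.91%; labor force participation rate ≈ 75.72%.

Employed = 37.11 + 8.28 + 106.01 = 151.40 million (anyone who worked, including part-time for economic reasons, counts as employed).
Unemployed = 9.48 + 1.76 = 11.24 million (jobless and actively searching, or on temporary layoff).
Labor force = 151.40 + 11.24 = 162.64 million.
Not in labor force = 15.89 + 1.77 + 34.50 = 52.16 million (those not working and not actively searching are outside the labor force — including those who want a job but have given up searching).
Civilian working-age population = 162.64 + 52.16 = 214.80 million.
Unemployment rate = 11.24 / 162.64 = 6.91%.
Labor force participation rate = 162.64 / 214.80 = 75.72%.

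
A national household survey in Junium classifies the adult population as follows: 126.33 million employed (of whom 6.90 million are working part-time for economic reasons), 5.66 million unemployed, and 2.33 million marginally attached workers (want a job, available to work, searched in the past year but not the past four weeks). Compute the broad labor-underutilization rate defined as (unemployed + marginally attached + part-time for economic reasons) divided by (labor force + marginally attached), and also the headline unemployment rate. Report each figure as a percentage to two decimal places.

Broad underutilization rate ≈ 11.09%; headline unemployment rate ≈ 4.29%.

Labor force = 126.33 + 5.66 = 131.99 million.
Numerator = 5.66 + 2.33 + 6.90 = 14.89 million.
Denominator = 131.99 + 2.33 = 134.32 million.
Broad rate = 14.89 / 134.32 = 11.09%.
Headline unemployment rate = 5.66 / 131.99 = 4.29%.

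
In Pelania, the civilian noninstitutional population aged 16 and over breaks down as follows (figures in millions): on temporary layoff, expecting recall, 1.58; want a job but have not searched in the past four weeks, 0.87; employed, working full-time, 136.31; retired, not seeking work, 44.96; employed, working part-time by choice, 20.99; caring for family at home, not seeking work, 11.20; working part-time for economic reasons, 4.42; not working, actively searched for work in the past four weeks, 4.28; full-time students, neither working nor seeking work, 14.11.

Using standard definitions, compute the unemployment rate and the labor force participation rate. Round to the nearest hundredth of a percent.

Employed = 136.31 + 20.99 + 4.42 = 161.72 million (anyone who worked, including part-time for economic reasons, counts as employed).
Unemployed = 1.58 + 4.28 = 5.86 million (jobless and actively searching, or on temporary layoff).
Labor force = 161.72 + 5.86 = 167.58 million.
Not in labor force = 0.87 + 44.96 + 11.20 + 14.11 = 71.14 million (those not working and not actively searching are outside the labor force — including those who want a job but have given up searching).
Civilian working-age population = 167.58 + 71.14 = 238.72 million.
Unemployment rate = 5.86 / 167.58 = 3.50%.
Labor force participation rate = 167.58 / 238.72 = 70.20%.

Unemployment rate ≈ 3.50%; labor force participation rate ≈ 70.20%.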